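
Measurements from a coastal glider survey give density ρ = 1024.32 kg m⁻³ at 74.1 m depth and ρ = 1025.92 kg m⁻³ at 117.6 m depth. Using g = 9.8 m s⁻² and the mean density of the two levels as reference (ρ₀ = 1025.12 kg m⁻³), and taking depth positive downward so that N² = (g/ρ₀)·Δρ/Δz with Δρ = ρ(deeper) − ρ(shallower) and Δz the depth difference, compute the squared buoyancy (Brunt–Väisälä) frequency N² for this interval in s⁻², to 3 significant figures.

Δρ = 1025.92 − 1024.32 = 1.60 kg m⁻³ over Δz = 117.6 − 74.1 = 43.5 m.
N² = (9.8/1025.12) × (1.60/43.5) = 3.5163 × 10⁻⁴ s⁻² ≈ 3.52 × 10⁻⁴ s⁻².

3.52 × 10⁻⁴ s⁻²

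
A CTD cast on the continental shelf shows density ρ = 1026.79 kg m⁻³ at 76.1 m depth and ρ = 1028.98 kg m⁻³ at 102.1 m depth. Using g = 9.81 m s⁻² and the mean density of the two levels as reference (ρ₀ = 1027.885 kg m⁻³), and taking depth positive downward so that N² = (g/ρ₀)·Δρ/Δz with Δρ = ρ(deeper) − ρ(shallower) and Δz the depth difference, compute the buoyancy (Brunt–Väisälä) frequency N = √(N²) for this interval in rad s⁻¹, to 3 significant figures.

0.0284 rad s⁻¹

Δρ = 1028.98 − 1026.79 = 2.19 kg m⁻³ over Δz = 102.1 − 76.1 = 26 m.
N² = (9.81/1027.885) × (2.19/26) = 8.0389 × 10⁻⁴ s⁻².
N = √(8.0389 × 10⁻⁴) = 0.028353 rad s⁻¹ ≈ 0.0284 rad s⁻¹.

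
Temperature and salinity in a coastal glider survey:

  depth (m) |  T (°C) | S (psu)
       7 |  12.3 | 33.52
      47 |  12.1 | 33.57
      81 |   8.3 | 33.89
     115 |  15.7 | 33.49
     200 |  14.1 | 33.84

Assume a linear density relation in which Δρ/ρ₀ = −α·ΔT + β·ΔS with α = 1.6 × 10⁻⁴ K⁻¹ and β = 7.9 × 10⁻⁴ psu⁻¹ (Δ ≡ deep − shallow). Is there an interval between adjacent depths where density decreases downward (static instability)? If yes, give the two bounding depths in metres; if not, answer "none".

Evaluate Δρ/ρ₀ = −αΔT + βΔS across each adjacent pair:
  7–47 m: −αΔT+βΔS = −(1.6 × 10⁻⁴)(-0.2)+(7.9 × 10⁻⁴)(+0.05) = 7.2 × 10⁻⁵ → stable
  47–81 m: −αΔT+βΔS = −(1.6 × 10⁻⁴)(-3.8)+(7.9 × 10⁻⁴)(+0.32) = 8.6 × 10⁻⁴ → stable
  81–115 m: −αΔT+βΔS = −(1.6 × 10⁻⁴)(+7.4)+(7.9 × 10⁻⁴)(-0.40) = -1.5 × 10⁻³ → UNSTABLE
  115–200 m: −αΔT+βΔS = −(1.6 × 10⁻⁴)(-1.6)+(7.9 × 10⁻⁴)(+0.35) = 5.3 × 10⁻⁴ → stable
The 81–115 m interval has Δρ < 0: lighter water underlies denser water.

81–115 m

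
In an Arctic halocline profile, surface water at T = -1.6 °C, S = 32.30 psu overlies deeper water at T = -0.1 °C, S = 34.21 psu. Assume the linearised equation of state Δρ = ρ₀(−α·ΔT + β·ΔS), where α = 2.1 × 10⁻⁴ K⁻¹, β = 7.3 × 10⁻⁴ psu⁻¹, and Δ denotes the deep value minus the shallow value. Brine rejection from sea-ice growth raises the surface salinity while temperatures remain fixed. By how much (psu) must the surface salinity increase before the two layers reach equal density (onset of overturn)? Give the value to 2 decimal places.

1.48 psu

Neutral buoyancy requires −α(T_deep − T_surf) + β(S_deep − S_surf′) = 0.
S_surf′ = S_deep − (α/β)·ΔT = 34.21 − (2.1 × 10⁻⁴/7.3 × 10⁻⁴)·(+1.5) = 33.7785 psu.
Increase required: 33.7785 − 32.30 = 1.4785 psu.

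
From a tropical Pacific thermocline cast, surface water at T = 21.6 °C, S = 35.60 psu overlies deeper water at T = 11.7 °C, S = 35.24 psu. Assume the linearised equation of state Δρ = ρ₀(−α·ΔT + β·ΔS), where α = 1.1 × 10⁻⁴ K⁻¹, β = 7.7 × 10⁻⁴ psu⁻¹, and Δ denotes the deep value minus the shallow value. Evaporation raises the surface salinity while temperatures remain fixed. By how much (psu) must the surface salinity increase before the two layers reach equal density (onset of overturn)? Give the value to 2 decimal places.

Neutral buoyancy requires −α(T_deep − T_surf) + β(S_deep − S_surf′) = 0.
S_surf′ = S_deep − (α/β)·ΔT = 35.24 − (1.1 × 10⁻⁴/7.7 × 10⁻⁴)·(-9.9) = 36.6543 psu.
Increase required: 36.6543 − 35.60 = 1.0543 psu.

1.05 psu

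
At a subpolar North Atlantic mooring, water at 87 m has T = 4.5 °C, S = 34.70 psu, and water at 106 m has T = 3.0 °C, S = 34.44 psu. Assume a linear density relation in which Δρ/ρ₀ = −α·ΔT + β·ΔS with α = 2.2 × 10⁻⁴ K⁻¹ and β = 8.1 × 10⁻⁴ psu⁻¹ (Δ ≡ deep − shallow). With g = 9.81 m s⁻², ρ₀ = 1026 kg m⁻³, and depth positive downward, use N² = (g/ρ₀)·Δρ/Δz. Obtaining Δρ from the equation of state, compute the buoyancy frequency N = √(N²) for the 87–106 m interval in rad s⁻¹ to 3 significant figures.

7.85 × 10⁻³ rad s⁻¹

ΔT = -1.5 K, ΔS = -0.26 psu (deep − shallow).
Δρ/ρ₀ = −αΔT + βΔS = 3.30 × 10⁻⁴ − 2.106 × 10⁻⁴ = 1.194 × 10⁻⁴, so Δρ ≈ 0.1225 kg m⁻³.
N² = (g/ρ₀)·Δρ/Δz = g·(Δρ/ρ₀)/Δz = 9.81 × 1.194 × 10⁻⁴ / 19 = 6.1648 × 10⁻⁵ s⁻².
N = √(6.1648 × 10⁻⁵) = 7.8516 × 10⁻³ rad s⁻¹ ≈ 7.85 × 10⁻³ rad s⁻¹.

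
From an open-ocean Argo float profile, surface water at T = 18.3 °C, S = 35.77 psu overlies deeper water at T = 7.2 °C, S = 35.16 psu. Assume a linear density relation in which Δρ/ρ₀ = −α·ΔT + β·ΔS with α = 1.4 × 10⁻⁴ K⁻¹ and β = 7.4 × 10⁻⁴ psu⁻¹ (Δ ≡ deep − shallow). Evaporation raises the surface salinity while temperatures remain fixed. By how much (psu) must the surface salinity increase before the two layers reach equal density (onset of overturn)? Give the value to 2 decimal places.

1.49 psu

Neutral buoyancy requires −α(T_deep − T_surf) + β(S_deep − S_surf′) = 0.
S_surf′ = S_deep − (α/β)·ΔT = 35.16 − (1.4 × 10⁻⁴/7.4 × 10⁻⁴)·(-11.1) = 37.2600 psu.
Increase required: 37.2600 − 35.77 = 1.4900 psu.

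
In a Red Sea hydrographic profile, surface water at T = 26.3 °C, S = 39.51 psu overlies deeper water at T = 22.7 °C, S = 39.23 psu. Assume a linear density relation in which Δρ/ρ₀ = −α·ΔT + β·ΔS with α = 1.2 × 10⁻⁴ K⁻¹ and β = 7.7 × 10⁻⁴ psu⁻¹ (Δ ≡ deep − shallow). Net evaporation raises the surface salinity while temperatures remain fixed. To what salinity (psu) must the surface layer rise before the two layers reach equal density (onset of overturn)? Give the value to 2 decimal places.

Neutral buoyancy requires −α(T_deep − T_surf) + β(S_deep − S_surf′) = 0.
S_surf′ = S_deep − (α/β)·ΔT = 39.23 − (1.2 × 10⁻⁴/7.7 × 10⁻⁴)·(-3.6) = 39.7910 psu.
Increase required: 39.7910 − 39.51 = 0.2810 psu.

39.79 psu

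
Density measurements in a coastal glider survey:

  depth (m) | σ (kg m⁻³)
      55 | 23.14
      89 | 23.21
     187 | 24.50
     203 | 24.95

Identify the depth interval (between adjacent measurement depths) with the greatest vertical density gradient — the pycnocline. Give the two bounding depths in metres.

187–203 m

Compute the density gradient over each adjacent pair:
  55–89 m: Δρ/Δz = 0.07/34 = 2.1 × 10⁻³ kg m⁻⁴
  89–187 m: Δρ/Δz = 1.29/98 = 0.013 kg m⁻⁴
  187–203 m: Δρ/Δz = 0.45/16 = 0.028 kg m⁻⁴
The largest gradient is in the 187–203 m interval — the pycnocline.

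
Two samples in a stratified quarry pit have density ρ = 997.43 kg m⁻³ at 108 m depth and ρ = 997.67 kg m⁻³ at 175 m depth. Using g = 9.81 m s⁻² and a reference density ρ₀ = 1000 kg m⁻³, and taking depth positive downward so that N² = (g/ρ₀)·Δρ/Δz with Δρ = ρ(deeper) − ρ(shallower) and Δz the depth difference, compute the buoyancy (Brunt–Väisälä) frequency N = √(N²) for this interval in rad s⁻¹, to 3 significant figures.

5.93 × 10⁻³ rad s⁻¹

Δρ = 997.67 − 997.43 = 0.24 kg m⁻³ over Δz = 175 − 108 = 67 m.
N² = (9.81/1000) × (0.24/67) = 3.5140 × 10⁻⁵ s⁻².
N = √(3.5140 × 10⁻⁵) = 5.9279 × 10⁻³ rad s⁻¹ ≈ 5.93 × 10⁻³ rad s⁻¹.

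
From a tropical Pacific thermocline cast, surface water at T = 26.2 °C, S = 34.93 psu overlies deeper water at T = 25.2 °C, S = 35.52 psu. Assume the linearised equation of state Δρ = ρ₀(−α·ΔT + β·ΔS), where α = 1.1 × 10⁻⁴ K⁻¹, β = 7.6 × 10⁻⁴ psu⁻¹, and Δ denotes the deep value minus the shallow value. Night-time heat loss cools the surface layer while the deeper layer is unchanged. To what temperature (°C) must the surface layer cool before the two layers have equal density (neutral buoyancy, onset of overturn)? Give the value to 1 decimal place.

21.1 °C

Neutral buoyancy requires Δρ = 0, i.e. −α(T_deep − T_surf′) + β(S_deep − S_surf) = 0.
T_surf′ = T_deep − (β/α)·ΔS = 25.2 − (7.6 × 10⁻⁴/1.1 × 10⁻⁴)·(+0.59) = 21.124 °C.
Cooling required: 26.2 − (21.124) = 5.076 °C.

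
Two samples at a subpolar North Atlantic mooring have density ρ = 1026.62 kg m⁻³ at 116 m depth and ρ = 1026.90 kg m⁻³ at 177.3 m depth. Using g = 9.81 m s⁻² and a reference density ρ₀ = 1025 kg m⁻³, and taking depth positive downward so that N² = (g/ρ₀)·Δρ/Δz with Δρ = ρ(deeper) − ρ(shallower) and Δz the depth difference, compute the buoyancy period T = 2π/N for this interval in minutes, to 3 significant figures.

Δρ = 1026.90 − 1026.62 = 0.28 kg m⁻³ over Δz = 177.3 − 116 = 61.3 m.
N² = (9.81/1025) × (0.28/61.3) = 4.3716 × 10⁻⁵ s⁻².
N = √(4.3716 × 10⁻⁵) = 6.6118 × 10⁻³ rad s⁻¹, so T = 2π/N = 950.30 s = 15.838 min ≈ 15.8 min.

15.8 min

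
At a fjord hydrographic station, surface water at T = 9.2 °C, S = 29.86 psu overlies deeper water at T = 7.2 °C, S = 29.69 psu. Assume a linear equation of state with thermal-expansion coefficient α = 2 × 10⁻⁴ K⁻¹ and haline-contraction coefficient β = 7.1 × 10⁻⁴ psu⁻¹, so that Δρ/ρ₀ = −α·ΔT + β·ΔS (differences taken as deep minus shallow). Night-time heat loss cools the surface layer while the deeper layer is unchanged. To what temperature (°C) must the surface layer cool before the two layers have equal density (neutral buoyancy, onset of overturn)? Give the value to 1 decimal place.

7.8 °C

Neutral buoyancy requires Δρ = 0, i.e. −α(T_deep − T_surf′) + β(S_deep − S_surf) = 0.
T_surf′ = T_deep − (β/α)·ΔS = 7.2 − (7.1 × 10⁻⁴/2 × 10⁻⁴)·(-0.17) = 7.804 °C.
Cooling required: 9.2 − (7.804) = 1.396 °C.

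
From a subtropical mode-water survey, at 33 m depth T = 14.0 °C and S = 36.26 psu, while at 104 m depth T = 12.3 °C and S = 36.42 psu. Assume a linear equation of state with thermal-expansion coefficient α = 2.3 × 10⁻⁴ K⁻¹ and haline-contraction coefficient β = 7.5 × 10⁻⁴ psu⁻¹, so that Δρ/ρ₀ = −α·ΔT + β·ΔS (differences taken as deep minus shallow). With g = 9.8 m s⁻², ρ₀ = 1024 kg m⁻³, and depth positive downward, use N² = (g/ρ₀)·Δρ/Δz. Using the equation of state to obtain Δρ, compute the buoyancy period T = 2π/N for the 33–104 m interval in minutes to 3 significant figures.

12.5 min

ΔT = -1.7 K, ΔS = +0.16 psu (deep − shallow).
Δρ/ρ₀ = −αΔT + βΔS = 3.91 × 10⁻⁴ + 1.20 × 10⁻⁴ = 5.11 × 10⁻⁴, so Δρ ≈ 0.5233 kg m⁻³.
N² = (g/ρ₀)·Δρ/Δz = g·(Δρ/ρ₀)/Δz = 9.8 × 5.11 × 10⁻⁴ / 71 = 7.0532 × 10⁻⁵ s⁻².
N = √(7.0532 × 10⁻⁵) = 8.3983 × 10⁻³ rad s⁻¹ → T = 2π/N = 748.15 s = 12.469 min ≈ 12.5 min.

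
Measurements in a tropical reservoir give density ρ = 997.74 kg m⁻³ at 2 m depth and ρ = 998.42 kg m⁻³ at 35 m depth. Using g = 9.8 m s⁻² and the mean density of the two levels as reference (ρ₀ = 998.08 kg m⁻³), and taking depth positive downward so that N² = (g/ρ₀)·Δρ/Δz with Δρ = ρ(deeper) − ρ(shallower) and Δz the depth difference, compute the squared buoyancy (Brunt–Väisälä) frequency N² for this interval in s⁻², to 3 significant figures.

2.02 × 10⁻⁴ s⁻²

Δρ = 998.42 − 997.74 = 0.68 kg m⁻³ over Δz = 35 − 2 = 33 m.
N² = (9.8/998.08) × (0.68/33) = 2.0233 × 10⁻⁴ s⁻² ≈ 2.02 × 10⁻⁴ s⁻².
A positive N² confirms static stability across the interval.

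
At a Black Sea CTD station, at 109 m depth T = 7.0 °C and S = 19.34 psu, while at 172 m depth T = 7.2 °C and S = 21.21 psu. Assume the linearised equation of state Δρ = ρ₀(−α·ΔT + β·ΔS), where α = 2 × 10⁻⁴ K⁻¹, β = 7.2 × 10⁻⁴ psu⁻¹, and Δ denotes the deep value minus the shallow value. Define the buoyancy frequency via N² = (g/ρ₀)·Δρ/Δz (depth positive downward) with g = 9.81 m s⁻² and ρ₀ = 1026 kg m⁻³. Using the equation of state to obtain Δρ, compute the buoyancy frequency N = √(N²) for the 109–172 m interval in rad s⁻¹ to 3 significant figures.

ΔT = +0.2 K, ΔS = +1.87 psu (deep − shallow).
Δρ/ρ₀ = −αΔT + βΔS = -4.00 × 10⁻⁵ + 1.3464 × 10⁻³ = 1.3064 × 10⁻³, so Δρ ≈ 1.340 kg m⁻³.
N² = (g/ρ₀)·Δρ/Δz = g·(Δρ/ρ₀)/Δz = 9.81 × 1.3064 × 10⁻³ / 63 = 2.0343 × 10⁻⁴ s⁻².
N = √(2.0343 × 10⁻⁴) = 0.014263 rad s⁻¹ ≈ 0.0143 rad s⁻¹.

0.0143 rad s⁻¹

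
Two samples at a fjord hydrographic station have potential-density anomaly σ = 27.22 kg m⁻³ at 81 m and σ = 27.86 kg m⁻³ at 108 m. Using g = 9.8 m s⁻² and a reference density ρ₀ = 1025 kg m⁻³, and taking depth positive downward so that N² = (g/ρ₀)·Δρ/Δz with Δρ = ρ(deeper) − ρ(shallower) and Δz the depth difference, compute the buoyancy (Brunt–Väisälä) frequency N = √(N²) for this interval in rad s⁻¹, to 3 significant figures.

0.0151 rad s⁻¹

Δρ = 1027.86 − 1027.22 = 0.64 kg m⁻³ over Δz = 108 − 81 = 27 m.
N² = (9.8/1025) × (0.64/27) = 2.2663 × 10⁻⁴ s⁻².
N = √(2.2663 × 10⁻⁴) = 0.015054 rad s⁻¹ ≈ 0.0151 rad s⁻¹.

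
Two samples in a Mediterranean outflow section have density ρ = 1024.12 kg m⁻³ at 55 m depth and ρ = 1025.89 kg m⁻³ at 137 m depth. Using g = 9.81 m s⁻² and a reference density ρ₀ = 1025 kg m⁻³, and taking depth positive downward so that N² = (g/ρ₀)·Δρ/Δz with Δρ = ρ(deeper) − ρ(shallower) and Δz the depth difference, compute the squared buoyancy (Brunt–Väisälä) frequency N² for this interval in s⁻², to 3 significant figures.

2.07 × 10⁻⁴ s⁻²

Δρ = 1025.89 − 1024.12 = 1.77 kg m⁻³ over Δz = 137 − 55 = 82 m.
N² = (9.81/1025) × (1.77/82) = 2.0659 × 10⁻⁴ s⁻² ≈ 2.07 × 10⁻⁴ s⁻².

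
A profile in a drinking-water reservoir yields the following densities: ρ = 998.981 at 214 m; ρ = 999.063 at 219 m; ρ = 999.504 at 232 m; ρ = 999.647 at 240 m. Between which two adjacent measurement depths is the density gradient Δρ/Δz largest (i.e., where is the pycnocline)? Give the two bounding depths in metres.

219–232 m

Compute the density gradient over each adjacent pair:
  214–219 m: Δρ/Δz = 0.082/5 = 0.016 kg m⁻⁴
  219–232 m: Δρ/Δz = 0.441/13 = 0.034 kg m⁻⁴
  232–240 m: Δρ/Δz = 0.143/8 = 0.018 kg m⁻⁴
The largest gradient is in the 219–232 m interval — the pycnocline.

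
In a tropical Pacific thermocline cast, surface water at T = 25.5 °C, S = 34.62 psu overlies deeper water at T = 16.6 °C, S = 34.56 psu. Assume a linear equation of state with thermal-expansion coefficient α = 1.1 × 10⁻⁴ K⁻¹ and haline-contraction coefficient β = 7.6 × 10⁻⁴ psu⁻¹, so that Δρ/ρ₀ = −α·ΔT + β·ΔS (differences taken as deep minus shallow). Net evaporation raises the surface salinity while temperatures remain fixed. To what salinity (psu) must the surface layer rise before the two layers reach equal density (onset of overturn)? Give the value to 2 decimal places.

Neutral buoyancy requires −α(T_deep − T_surf) + β(S_deep − S_surf′) = 0.
S_surf′ = S_deep − (α/β)·ΔT = 34.56 − (1.1 × 10⁻⁴/7.6 × 10⁻⁴)·(-8.9) = 35.8482 psu.
Increase required: 35.8482 − 34.62 = 1.2282 psu.

35.85 psu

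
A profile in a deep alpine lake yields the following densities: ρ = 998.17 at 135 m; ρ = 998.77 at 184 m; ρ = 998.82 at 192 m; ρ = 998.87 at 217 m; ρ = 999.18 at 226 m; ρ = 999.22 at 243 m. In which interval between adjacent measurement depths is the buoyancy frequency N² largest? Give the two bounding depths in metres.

217–226 m

Compute the density gradient over each adjacent pair:
  135–184 m: Δρ/Δz = 0.60/49 = 0.012 kg m⁻⁴
  184–192 m: Δρ/Δz = 0.05/8 = 6.3 × 10⁻³ kg m⁻⁴
  192–217 m: Δρ/Δz = 0.05/25 = 2.0 × 10⁻³ kg m⁻⁴
  217–226 m: Δρ/Δz = 0.31/9 = 0.034 kg m⁻⁴
  226–243 m: Δρ/Δz = 0.04/17 = 2.4 × 10⁻³ kg m⁻⁴
The largest gradient is in the 217–226 m interval — the pycnocline.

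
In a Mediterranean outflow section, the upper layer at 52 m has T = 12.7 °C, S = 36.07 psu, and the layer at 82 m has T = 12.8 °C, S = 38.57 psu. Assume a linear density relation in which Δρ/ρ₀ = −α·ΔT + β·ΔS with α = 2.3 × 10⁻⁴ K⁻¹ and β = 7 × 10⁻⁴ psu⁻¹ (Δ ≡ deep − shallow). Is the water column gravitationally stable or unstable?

ΔT = 12.8 − 12.7 = +0.1 K and ΔS = 38.57 − 36.07 = +2.50 psu (deep − shallow).
−αΔT = -2.30 × 10⁻⁵; βΔS = 1.75 × 10⁻³; sum Δρ/ρ₀ = 1.727 × 10⁻³.
Δρ/ρ₀ > 0, so Δρ > 0: deeper water is denser → statically stable.

stable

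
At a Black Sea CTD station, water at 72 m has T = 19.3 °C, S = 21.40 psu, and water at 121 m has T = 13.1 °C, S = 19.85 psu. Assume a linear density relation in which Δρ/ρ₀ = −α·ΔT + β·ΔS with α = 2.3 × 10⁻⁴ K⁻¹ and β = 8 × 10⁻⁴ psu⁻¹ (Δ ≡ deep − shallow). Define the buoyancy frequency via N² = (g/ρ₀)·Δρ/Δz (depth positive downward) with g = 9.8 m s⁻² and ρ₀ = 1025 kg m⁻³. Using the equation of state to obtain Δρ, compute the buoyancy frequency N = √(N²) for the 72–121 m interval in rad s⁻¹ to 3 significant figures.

6.10 × 10⁻³ rad s⁻¹

ΔT = -6.2 K, ΔS = -1.55 psu (deep − shallow).
Δρ/ρ₀ = −αΔT + βΔS = 1.426 × 10⁻³ − 1.24 × 10⁻³ = 1.86 × 10⁻⁴, so Δρ ≈ 0.1907 kg m⁻³.
N² = (g/ρ₀)·Δρ/Δz = g·(Δρ/ρ₀)/Δz = 9.8 × 1.86 × 10⁻⁴ / 49 = 3.7200 × 10⁻⁵ s⁻².
N = √(3.7200 × 10⁻⁵) = 6.0992 × 10⁻³ rad s⁻¹ ≈ 6.10 × 10⁻³ rad s⁻¹.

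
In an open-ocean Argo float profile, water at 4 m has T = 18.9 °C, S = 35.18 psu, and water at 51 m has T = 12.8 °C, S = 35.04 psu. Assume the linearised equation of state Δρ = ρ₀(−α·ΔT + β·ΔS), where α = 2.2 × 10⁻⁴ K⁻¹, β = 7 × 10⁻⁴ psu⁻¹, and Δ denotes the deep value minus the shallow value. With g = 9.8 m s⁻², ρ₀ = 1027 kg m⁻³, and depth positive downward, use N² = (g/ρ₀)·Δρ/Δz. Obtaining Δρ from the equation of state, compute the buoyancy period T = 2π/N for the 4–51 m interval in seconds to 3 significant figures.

390 s

ΔT = -6.1 K, ΔS = -0.14 psu (deep − shallow).
Δρ/ρ₀ = −αΔT + βΔS = 1.342 × 10⁻³ − 9.80 × 10⁻⁵ = 1.244 × 10⁻³, so Δρ ≈ 1.278 kg m⁻³.
N² = (g/ρ₀)·Δρ/Δz = g·(Δρ/ρ₀)/Δz = 9.8 × 1.244 × 10⁻³ / 47 = 2.5939 × 10⁻⁴ s⁻².
N = √(2.5939 × 10⁻⁴) = 0.016106 rad s⁻¹ → T = 2π/N = 390.11 s ≈ 390 s.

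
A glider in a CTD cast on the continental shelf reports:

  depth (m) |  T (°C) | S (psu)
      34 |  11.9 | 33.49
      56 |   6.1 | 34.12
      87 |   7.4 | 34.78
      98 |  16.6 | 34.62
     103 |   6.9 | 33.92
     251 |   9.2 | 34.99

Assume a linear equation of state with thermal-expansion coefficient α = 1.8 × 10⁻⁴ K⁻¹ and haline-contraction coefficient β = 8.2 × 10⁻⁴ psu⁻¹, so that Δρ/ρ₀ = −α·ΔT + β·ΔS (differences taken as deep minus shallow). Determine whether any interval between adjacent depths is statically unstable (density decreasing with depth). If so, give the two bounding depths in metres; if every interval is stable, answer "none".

87–98 m

Evaluate Δρ/ρ₀ = −αΔT + βΔS across each adjacent pair:
  34–56 m: −αΔT+βΔS = −(1.8 × 10⁻⁴)(-5.8)+(8.2 × 10⁻⁴)(+0.63) = 1.6 × 10⁻³ → stable
  56–87 m: −αΔT+βΔS = −(1.8 × 10⁻⁴)(+1.3)+(8.2 × 10⁻⁴)(+0.66) = 3.1 × 10⁻⁴ → stable
  87–98 m: −αΔT+βΔS = −(1.8 × 10⁻⁴)(+9.2)+(8.2 × 10⁻⁴)(-0.16) = -1.8 × 10⁻³ → UNSTABLE
  98–103 m: −αΔT+βΔS = −(1.8 × 10⁻⁴)(-9.7)+(8.2 × 10⁻⁴)(-0.70) = 1.2 × 10⁻³ → stable
  103–251 m: −αΔT+βΔS = −(1.8 × 10⁻⁴)(+2.3)+(8.2 × 10⁻⁴)(+1.07) = 4.6 × 10⁻⁴ → stable
The 87–98 m interval has Δρ < 0: lighter water underlies denser water.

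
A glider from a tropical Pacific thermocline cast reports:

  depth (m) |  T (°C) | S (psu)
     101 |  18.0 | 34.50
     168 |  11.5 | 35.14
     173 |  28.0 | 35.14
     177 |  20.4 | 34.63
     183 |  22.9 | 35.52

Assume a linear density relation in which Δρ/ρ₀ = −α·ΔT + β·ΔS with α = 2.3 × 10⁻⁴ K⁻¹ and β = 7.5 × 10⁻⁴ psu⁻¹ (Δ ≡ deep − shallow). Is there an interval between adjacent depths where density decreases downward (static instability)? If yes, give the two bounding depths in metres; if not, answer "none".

Evaluate Δρ/ρ₀ = −αΔT + βΔS across each adjacent pair:
  101–168 m: −αΔT+βΔS = −(2.3 × 10⁻⁴)(-6.5)+(7.5 × 10⁻⁴)(+0.64) = 2.0 × 10⁻³ → stable
  168–173 m: −αΔT+βΔS = −(2.3 × 10⁻⁴)(+16.5)+(7.5 × 10⁻⁴)(+0.00) = -3.8 × 10⁻³ → UNSTABLE
  173–177 m: −αΔT+βΔS = −(2.3 × 10⁻⁴)(-7.6)+(7.5 × 10⁻⁴)(-0.51) = 1.4 × 10⁻³ → stable
  177–183 m: −αΔT+βΔS = −(2.3 × 10⁻⁴)(+2.5)+(7.5 × 10⁻⁴)(+0.89) = 9.3 × 10⁻⁵ → stable
The 168–173 m interval has Δρ < 0: lighter water underlies denser water.

168–173 m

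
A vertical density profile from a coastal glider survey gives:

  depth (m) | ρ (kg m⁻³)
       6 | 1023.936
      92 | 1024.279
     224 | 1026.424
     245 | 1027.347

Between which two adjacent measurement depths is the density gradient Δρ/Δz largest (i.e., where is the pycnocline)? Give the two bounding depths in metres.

224–245 m

Compute the density gradient over each adjacent pair:
  6–92 m: Δρ/Δz = 0.343/86 = 4.0 × 10⁻³ kg m⁻⁴
  92–224 m: Δρ/Δz = 2.145/132 = 0.016 kg m⁻⁴
  224–245 m: Δρ/Δz = 0.923/21 = 0.044 kg m⁻⁴
The largest gradient is in the 224–245 m interval — the pycnocline.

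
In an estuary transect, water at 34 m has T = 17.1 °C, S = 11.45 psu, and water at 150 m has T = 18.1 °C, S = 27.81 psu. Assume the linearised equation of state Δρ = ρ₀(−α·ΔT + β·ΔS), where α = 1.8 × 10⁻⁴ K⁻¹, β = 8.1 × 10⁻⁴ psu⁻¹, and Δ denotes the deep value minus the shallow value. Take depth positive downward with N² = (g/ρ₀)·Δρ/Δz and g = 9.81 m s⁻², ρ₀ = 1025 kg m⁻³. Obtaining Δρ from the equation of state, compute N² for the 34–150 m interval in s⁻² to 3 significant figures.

1.11 × 10⁻³ s⁻²

ΔT = +1.0 K, ΔS = +16.36 psu (deep − shallow).
Δρ/ρ₀ = −αΔT + βΔS = -1.80 × 10⁻⁴ + 0.0132516 = 0.0130716, so Δρ ≈ 13.40 kg m⁻³.
N² = (g/ρ₀)·Δρ/Δz = g·(Δρ/ρ₀)/Δz = 9.81 × 0.0130716 / 116 = 1.1055 × 10⁻³ s⁻² ≈ 1.11 × 10⁻³ s⁻².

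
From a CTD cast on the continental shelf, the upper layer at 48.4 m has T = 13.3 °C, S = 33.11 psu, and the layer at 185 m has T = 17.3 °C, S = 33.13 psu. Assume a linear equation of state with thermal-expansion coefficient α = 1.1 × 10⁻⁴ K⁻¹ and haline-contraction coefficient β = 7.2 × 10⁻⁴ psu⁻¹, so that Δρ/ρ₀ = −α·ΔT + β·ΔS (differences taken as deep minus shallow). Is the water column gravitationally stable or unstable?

unstable

ΔT = 17.3 − 13.3 = +4.0 K and ΔS = 33.13 − 33.11 = +0.02 psu (deep − shallow).
−αΔT = -4.40 × 10⁻⁴; βΔS = 1.44 × 10⁻⁵; sum Δρ/ρ₀ = -4.256 × 10⁻⁴.
Δρ/ρ₀ < 0, so Δρ < 0: deeper water is lighter → statically unstable; the column would overturn.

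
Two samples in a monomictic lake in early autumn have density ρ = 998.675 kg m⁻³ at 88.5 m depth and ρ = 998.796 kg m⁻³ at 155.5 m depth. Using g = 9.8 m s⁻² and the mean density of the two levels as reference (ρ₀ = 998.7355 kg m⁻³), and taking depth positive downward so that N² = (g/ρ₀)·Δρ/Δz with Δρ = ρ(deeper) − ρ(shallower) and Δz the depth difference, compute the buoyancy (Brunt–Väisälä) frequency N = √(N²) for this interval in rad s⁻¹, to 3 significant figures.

4.21 × 10⁻³ rad s⁻¹

Δρ = 998.796 − 998.675 = 0.121 kg m⁻³ over Δz = 155.5 − 88.5 = 67 m.
N² = (9.8/998.7355) × (0.121/67) = 1.7721 × 10⁻⁵ s⁻².
N = √(1.7721 × 10⁻⁵) = 4.2096 × 10⁻³ rad s⁻¹ ≈ 4.21 × 10⁻³ rad s⁻¹.
A positive N² confirms static stability across the interval.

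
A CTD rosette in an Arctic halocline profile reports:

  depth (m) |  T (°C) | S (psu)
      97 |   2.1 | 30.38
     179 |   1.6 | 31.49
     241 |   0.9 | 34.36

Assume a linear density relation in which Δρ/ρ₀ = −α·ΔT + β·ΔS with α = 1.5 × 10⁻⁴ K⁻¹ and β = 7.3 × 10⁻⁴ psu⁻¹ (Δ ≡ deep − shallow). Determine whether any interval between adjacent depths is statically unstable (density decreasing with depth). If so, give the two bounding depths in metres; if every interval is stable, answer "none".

Evaluate Δρ/ρ₀ = −αΔT + βΔS across each adjacent pair:
  97–179 m: −αΔT+βΔS = −(1.5 × 10⁻⁴)(-0.5)+(7.3 × 10⁻⁴)(+1.11) = 8.9 × 10⁻⁴ → stable
  179–241 m: −αΔT+βΔS = −(1.5 × 10⁻⁴)(-0.7)+(7.3 × 10⁻⁴)(+2.87) = 2.2 × 10⁻³ → stable
Every interval has Δρ > 0: the column is stably stratified throughout.

none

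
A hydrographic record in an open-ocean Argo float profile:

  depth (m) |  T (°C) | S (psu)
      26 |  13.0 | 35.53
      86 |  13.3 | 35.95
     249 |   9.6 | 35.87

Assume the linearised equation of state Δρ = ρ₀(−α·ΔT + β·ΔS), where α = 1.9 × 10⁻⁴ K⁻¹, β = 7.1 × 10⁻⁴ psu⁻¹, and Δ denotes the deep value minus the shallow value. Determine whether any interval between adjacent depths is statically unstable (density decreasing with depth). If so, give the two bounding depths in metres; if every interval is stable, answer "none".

none

Evaluate Δρ/ρ₀ = −αΔT + βΔS across each adjacent pair:
  26–86 m: −αΔT+βΔS = −(1.9 × 10⁻⁴)(+0.3)+(7.1 × 10⁻⁴)(+0.42) = 2.4 × 10⁻⁴ → stable
  86–249 m: −αΔT+βΔS = −(1.9 × 10⁻⁴)(-3.7)+(7.1 × 10⁻⁴)(-0.08) = 6.5 × 10⁻⁴ → stable
Every interval has Δρ > 0: the column is stably stratified throughout.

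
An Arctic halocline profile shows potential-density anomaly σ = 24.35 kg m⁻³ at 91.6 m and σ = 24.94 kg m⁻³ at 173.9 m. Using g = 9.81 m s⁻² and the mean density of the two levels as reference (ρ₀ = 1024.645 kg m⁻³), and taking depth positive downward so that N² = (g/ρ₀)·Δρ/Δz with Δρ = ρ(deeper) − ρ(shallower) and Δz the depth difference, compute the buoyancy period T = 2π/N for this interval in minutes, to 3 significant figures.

12.6 min

Δρ = 1024.94 − 1024.35 = 0.59 kg m⁻³ over Δz = 173.9 − 91.6 = 82.3 m.
N² = (9.81/1024.645) × (0.59/82.3) = 6.8635 × 10⁻⁵ s⁻².
N = √(6.8635 × 10⁻⁵) = 8.2846 × 10⁻³ rad s⁻¹, so T = 2π/N = 758.42 s = 12.640 min ≈ 12.6 min.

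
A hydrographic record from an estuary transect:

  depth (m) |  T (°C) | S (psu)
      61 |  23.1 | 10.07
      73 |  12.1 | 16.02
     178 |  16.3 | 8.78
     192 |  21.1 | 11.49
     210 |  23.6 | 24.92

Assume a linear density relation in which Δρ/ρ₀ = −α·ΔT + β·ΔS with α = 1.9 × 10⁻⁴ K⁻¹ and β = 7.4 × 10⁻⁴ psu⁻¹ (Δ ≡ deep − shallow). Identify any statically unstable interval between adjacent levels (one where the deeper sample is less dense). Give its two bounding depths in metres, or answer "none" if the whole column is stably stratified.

Evaluate Δρ/ρ₀ = −αΔT + βΔS across each adjacent pair:
  61–73 m: −αΔT+βΔS = −(1.9 × 10⁻⁴)(-11.0)+(7.4 × 10⁻⁴)(+5.95) = 6.5 × 10⁻³ → stable
  73–178 m: −αΔT+βΔS = −(1.9 × 10⁻⁴)(+4.2)+(7.4 × 10⁻⁴)(-7.24) = -6.2 × 10⁻³ → UNSTABLE
  178–192 m: −αΔT+βΔS = −(1.9 × 10⁻⁴)(+4.8)+(7.4 × 10⁻⁴)(+2.71) = 1.1 × 10⁻³ → stable
  192–210 m: −αΔT+βΔS = −(1.9 × 10⁻⁴)(+2.5)+(7.4 × 10⁻⁴)(+13.43) = 9.5 × 10⁻³ → stable
The 73–178 m interval has Δρ < 0: lighter water underlies denser water.

73–178 m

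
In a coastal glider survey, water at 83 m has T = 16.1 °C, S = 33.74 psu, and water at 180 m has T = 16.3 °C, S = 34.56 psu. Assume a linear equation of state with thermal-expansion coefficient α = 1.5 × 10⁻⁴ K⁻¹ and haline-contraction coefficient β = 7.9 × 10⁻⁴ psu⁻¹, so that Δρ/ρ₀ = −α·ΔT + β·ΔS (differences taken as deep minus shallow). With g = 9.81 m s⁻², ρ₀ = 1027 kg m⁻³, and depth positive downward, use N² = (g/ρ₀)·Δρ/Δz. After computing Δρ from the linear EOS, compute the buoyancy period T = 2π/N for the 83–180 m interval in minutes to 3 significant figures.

13.2 min

ΔT = +0.2 K, ΔS = +0.82 psu (deep − shallow).
Δρ/ρ₀ = −αΔT + βΔS = -3.00 × 10⁻⁵ + 6.478 × 10⁻⁴ = 6.178 × 10⁻⁴, so Δρ ≈ 0.6345 kg m⁻³.
N² = (g/ρ₀)·Δρ/Δz = g·(Δρ/ρ₀)/Δz = 9.81 × 6.178 × 10⁻⁴ / 97 = 6.2481 × 10⁻⁵ s⁻².
N = √(6.2481 × 10⁻⁵) = 7.9045 × 10⁻³ rad s⁻¹ → T = 2π/N = 794.89 s = 13.248 min ≈ 13.2 min.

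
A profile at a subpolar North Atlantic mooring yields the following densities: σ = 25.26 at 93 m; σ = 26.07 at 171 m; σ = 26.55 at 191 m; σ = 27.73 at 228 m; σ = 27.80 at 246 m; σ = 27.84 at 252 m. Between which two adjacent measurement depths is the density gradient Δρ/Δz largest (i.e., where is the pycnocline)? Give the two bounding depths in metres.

Compute the density gradient over each adjacent pair:
  93–171 m: Δρ/Δz = 0.81/78 = 0.010 kg m⁻⁴
  171–191 m: Δρ/Δz = 0.48/20 = 0.024 kg m⁻⁴
  191–228 m: Δρ/Δz = 1.18/37 = 0.032 kg m⁻⁴
  228–246 m: Δρ/Δz = 0.07/18 = 3.9 × 10⁻³ kg m⁻⁴
  246–252 m: Δρ/Δz = 0.04/6 = 6.7 × 10⁻³ kg m⁻⁴
The largest gradient is in the 191–228 m interval — the pycnocline.

191–228 m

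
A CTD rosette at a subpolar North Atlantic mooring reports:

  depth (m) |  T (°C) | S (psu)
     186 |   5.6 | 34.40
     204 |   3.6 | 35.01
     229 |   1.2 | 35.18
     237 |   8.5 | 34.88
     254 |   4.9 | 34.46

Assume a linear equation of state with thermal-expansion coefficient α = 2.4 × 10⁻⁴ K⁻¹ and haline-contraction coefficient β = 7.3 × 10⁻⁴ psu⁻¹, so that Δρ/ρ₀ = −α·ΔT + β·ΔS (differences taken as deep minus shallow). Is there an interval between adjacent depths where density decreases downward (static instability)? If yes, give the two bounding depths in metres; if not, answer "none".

Evaluate Δρ/ρ₀ = −αΔT + βΔS across each adjacent pair:
  186–204 m: −αΔT+βΔS = −(2.4 × 10⁻⁴)(-2.0)+(7.3 × 10⁻⁴)(+0.61) = 9.3 × 10⁻⁴ → stable
  204–229 m: −αΔT+βΔS = −(2.4 × 10⁻⁴)(-2.4)+(7.3 × 10⁻⁴)(+0.17) = 7.0 × 10⁻⁴ → stable
  229–237 m: −αΔT+βΔS = −(2.4 × 10⁻⁴)(+7.3)+(7.3 × 10⁻⁴)(-0.30) = -2.0 × 10⁻³ → UNSTABLE
  237–254 m: −αΔT+βΔS = −(2.4 × 10⁻⁴)(-3.6)+(7.3 × 10⁻⁴)(-0.42) = 5.6 × 10⁻⁴ → stable
The 229–237 m interval has Δρ < 0: lighter water underlies denser water.

229–237 m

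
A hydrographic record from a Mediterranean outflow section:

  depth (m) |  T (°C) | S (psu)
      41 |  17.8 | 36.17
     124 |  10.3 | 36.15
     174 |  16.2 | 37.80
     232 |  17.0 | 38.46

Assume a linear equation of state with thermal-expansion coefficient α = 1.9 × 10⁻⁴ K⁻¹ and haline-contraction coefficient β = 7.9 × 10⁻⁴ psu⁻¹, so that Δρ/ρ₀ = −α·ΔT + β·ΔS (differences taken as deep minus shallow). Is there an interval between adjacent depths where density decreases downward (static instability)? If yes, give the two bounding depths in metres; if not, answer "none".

none

Evaluate Δρ/ρ₀ = −αΔT + βΔS across each adjacent pair:
  41–124 m: −αΔT+βΔS = −(1.9 × 10⁻⁴)(-7.5)+(7.9 × 10⁻⁴)(-0.02) = 1.4 × 10⁻³ → stable
  124–174 m: −αΔT+βΔS = −(1.9 × 10⁻⁴)(+5.9)+(7.9 × 10⁻⁴)(+1.65) = 1.8 × 10⁻⁴ → stable
  174–232 m: −αΔT+βΔS = −(1.9 × 10⁻⁴)(+0.8)+(7.9 × 10⁻⁴)(+0.66) = 3.7 × 10⁻⁴ → stable
Every interval has Δρ > 0: the column is stably stratified throughout.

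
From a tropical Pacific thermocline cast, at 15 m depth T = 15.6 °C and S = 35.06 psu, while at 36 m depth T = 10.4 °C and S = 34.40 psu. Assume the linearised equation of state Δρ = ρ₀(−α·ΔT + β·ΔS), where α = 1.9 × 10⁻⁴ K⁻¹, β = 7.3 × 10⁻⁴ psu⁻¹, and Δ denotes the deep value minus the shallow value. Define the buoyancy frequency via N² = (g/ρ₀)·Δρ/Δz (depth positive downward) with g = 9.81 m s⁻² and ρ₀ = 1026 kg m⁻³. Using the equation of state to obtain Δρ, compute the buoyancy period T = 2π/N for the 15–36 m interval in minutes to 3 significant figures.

6.81 min

ΔT = -5.2 K, ΔS = -0.66 psu (deep − shallow).
Δρ/ρ₀ = −αΔT + βΔS = 9.88 × 10⁻⁴ − 4.818 × 10⁻⁴ = 5.062 × 10⁻⁴, so Δρ ≈ 0.5194 kg m⁻³.
N² = (g/ρ₀)·Δρ/Δz = g·(Δρ/ρ₀)/Δz = 9.81 × 5.062 × 10⁻⁴ / 21 = 2.3647 × 10⁻⁴ s⁻².
N = √(2.3647 × 10⁻⁴) = 0.015378 rad s⁻¹ → T = 2π/N = 408.58 s = 6.8097 min ≈ 6.81 min.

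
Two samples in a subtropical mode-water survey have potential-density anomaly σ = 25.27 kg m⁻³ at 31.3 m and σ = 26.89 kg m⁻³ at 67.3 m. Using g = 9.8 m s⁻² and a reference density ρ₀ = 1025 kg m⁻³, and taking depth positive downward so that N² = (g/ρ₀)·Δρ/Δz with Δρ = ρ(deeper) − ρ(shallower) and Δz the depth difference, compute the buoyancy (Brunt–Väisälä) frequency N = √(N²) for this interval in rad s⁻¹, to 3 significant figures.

0.0207 rad s⁻¹

Δρ = 1026.89 − 1025.27 = 1.62 kg m⁻³ over Δz = 67.3 − 31.3 = 36 m.
N² = (9.8/1025) × (1.62/36) = 4.3024 × 10⁻⁴ s⁻².
N = √(4.3024 × 10⁻⁴) = 0.020742 rad s⁻¹ ≈ 0.0207 rad s⁻¹.
Since Δρ > 0 the layer is stably stratified.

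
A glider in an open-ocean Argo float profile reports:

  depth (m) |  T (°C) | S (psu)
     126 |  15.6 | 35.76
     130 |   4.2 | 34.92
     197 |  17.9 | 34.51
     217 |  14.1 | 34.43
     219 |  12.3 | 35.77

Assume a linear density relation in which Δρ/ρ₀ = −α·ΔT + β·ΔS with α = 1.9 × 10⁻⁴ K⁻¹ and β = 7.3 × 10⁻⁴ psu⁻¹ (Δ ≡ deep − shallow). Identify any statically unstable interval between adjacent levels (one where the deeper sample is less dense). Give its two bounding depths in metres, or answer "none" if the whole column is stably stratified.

130–197 m

Evaluate Δρ/ρ₀ = −αΔT + βΔS across each adjacent pair:
  126–130 m: −αΔT+βΔS = −(1.9 × 10⁻⁴)(-11.4)+(7.3 × 10⁻⁴)(-0.84) = 1.6 × 10⁻³ → stable
  130–197 m: −αΔT+βΔS = −(1.9 × 10⁻⁴)(+13.7)+(7.3 × 10⁻⁴)(-0.41) = -2.9 × 10⁻³ → UNSTABLE
  197–217 m: −αΔT+βΔS = −(1.9 × 10⁻⁴)(-3.8)+(7.3 × 10⁻⁴)(-0.08) = 6.6 × 10⁻⁴ → stable
  217–219 m: −αΔT+βΔS = −(1.9 × 10⁻⁴)(-1.8)+(7.3 × 10⁻⁴)(+1.34) = 1.3 × 10⁻³ → stable
The 130–197 m interval has Δρ < 0: lighter water underlies denser water.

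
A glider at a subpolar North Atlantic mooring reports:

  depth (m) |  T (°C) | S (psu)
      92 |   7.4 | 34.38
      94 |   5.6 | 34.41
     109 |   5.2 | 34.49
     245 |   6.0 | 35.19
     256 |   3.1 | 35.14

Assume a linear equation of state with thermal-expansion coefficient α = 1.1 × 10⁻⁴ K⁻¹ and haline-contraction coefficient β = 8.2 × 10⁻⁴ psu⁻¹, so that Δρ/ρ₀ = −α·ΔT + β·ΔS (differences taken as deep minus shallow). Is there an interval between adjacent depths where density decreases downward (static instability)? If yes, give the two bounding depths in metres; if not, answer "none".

none

Evaluate Δρ/ρ₀ = −αΔT + βΔS across each adjacent pair:
  92–94 m: −αΔT+βΔS = −(1.1 × 10⁻⁴)(-1.8)+(8.2 × 10⁻⁴)(+0.03) = 2.2 × 10⁻⁴ → stable
  94–109 m: −αΔT+βΔS = −(1.1 × 10⁻⁴)(-0.4)+(8.2 × 10⁻⁴)(+0.08) = 1.1 × 10⁻⁴ → stable
  109–245 m: −αΔT+βΔS = −(1.1 × 10⁻⁴)(+0.8)+(8.2 × 10⁻⁴)(+0.70) = 4.9 × 10⁻⁴ → stable
  245–256 m: −αΔT+βΔS = −(1.1 × 10⁻⁴)(-2.9)+(8.2 × 10⁻⁴)(-0.05) = 2.8 × 10⁻⁴ → stable
Every interval has Δρ > 0: the column is stably stratified throughout.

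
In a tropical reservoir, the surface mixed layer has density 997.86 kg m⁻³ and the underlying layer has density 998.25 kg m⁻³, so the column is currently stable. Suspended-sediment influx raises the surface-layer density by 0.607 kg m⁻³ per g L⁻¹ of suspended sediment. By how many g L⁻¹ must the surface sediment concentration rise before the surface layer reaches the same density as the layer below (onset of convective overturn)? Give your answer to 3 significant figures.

Density deficit of the surface layer: 998.25 − 997.86 = 0.39 kg m⁻³.
Required change = 0.39 / 0.607 = 0.643 g L⁻¹.

0.643 g L⁻¹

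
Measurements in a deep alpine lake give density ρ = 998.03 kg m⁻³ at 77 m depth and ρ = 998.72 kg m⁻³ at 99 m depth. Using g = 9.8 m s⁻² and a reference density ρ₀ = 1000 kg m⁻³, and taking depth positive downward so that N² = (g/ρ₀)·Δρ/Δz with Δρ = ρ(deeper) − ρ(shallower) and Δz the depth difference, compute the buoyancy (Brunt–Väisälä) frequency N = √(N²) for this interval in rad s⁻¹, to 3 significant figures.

Δρ = 998.72 − 998.03 = 0.69 kg m⁻³ over Δz = 99 − 77 = 22 m.
N² = (9.8/1000) × (0.69/22) = 3.0736 × 10⁻⁴ s⁻².
N = √(3.0736 × 10⁻⁴) = 0.017532 rad s⁻¹ ≈ 0.0175 rad s⁻¹.

0.0175 rad s⁻¹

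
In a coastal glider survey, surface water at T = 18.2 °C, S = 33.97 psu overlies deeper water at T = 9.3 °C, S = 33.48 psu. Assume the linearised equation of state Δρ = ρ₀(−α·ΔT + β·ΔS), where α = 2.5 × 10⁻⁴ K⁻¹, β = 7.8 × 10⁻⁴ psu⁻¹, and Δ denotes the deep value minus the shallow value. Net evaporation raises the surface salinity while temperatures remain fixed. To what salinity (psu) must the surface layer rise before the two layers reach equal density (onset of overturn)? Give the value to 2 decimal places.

Neutral buoyancy requires −α(T_deep − T_surf) + β(S_deep − S_surf′) = 0.
S_surf′ = S_deep − (α/β)·ΔT = 33.48 − (2.5 × 10⁻⁴/7.8 × 10⁻⁴)·(-8.9) = 36.3326 psu.
Increase required: 36.3326 − 33.97 = 2.3626 psu.

36.33 psu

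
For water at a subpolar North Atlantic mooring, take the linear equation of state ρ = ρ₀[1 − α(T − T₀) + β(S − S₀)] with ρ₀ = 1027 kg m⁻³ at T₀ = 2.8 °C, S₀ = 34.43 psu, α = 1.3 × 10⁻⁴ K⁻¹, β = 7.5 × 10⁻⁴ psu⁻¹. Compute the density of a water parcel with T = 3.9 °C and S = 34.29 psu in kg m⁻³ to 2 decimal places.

1026.75 kg m⁻³

T − T₀ = +1.1 K, S − S₀ = -0.14 psu.
Bracket = 1 − α·(+1.1) + β·(-0.14) = 1 + (-2.48 × 10⁻⁴) = 0.9997520.
ρ = 1027 × 0.9997520 = 1026.75 kg m⁻³.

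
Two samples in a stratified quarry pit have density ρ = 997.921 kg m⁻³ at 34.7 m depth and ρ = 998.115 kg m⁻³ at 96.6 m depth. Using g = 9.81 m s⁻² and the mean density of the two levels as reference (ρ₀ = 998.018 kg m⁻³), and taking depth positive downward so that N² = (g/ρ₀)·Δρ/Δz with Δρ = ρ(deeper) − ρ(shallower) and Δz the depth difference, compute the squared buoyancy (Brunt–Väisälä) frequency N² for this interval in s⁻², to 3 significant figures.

3.08 × 10⁻⁵ s⁻²

Δρ = 998.115 − 997.921 = 0.194 kg m⁻³ over Δz = 96.6 − 34.7 = 61.9 m.
N² = (9.81/998.018) × (0.194/61.9) = 3.0806 × 10⁻⁵ s⁻² ≈ 3.08 × 10⁻⁵ s⁻².
A positive N² confirms static stability across the interval.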